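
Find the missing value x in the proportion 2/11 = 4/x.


Cross multiply: 2 × x = 11 × 4
2x = 44
x = 44 / 2
= 22.00

22.00


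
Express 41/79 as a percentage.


Percentage = (part / whole) × 100
= (41 / 79) × 100
≈ 51.90%

51.90%


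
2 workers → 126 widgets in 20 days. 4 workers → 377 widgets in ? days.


Days ∝ work / workers, so d₂ = d₁ × (m₁/m₂) × (w₂/w₁)
Workers factor (inverse): 2/4 = 0.5000
Work factor (direct): 377/126 ≈ 2.9921
d₂ = 20 × 2/4 × 377/126 = (20 × 2 × 377) / (4 × 126) = 15080/504
≈ 29.92 days

29.92 days


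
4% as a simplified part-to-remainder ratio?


4% means 4 parts out of 100; remainder = 96
Part : remainder = 4:96
GCD = 4
= 1:24

1:24


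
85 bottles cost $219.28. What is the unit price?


Unit rate = total / quantity
= 219.28 / 85
= $2.58 per unit

$2.58 per unit


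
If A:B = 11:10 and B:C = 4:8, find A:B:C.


Match B: multiply A:B by 4 → 44:40
Multiply B:C by 10 → 40:80
Combined: 44:40:80
GCD = 4
= 11:10:20

11:10:20


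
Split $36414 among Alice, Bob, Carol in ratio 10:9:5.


Total parts = 10 + 9 + 5 = 24
Alice: 36414 × 10/24 = 15172.50
Bob: 36414 × 9/24 = 13655.25
Carol: 36414 × 5/24 = 7586.25
= Alice: $15172.50, Bob: $13655.25, Carol: $7586.25

Alice: $15172.50, Bob: $13655.25, Carol: $7586.25


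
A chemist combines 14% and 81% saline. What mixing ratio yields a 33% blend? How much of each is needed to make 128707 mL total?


Let x parts of 14% mix with y parts of 81%.
14x + 81y = 33(x + y)
14x + 81y = 33x + 33y
x(14 - 33) = y(33 - 81)
x/y = (81 - 33)/(33 - 14) = 48/19
Simplify: 48:19
Total parts = 67; one part = 128707/67 = 1921.00 mL
14% solution: 48×1921.00 = 92208.00 mL
81% solution: 19×1921.00 = 36499.00 mL
= ratio 48:19; 92208.00 mL and 36499.00 mL

ratio 48:19; 92208.00 mL and 36499.00 mL


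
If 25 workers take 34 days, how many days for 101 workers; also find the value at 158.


Inverse proportion: x × y = constant
k = 25 × 34 = 850
At x=101: k/101 = 8.42
At x=158: k/158 = 5.38
= 8.42 and 5.38

8.42 and 5.38


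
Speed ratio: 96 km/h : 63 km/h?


Ratio = 96:63
GCD = 3
Simplified = 32:21
Time ratio (same distance) = 21:32
Speed ratio = 32:21

32:21


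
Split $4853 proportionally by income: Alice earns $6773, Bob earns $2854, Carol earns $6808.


Total income = 6773 + 2854 + 6808 = $16435
Alice: $4853 × 6773/16435 = $1999.96
Bob: $4853 × 2854/16435 = $842.74
Carol: $4853 × 6808/16435 = $2010.30
= Alice: $1999.96, Bob: $842.74, Carol: $2010.30

Alice: $1999.96, Bob: $842.74, Carol: $2010.30


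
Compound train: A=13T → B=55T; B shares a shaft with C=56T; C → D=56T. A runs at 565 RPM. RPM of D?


Stage 1: RPM_B = RPM_A × t_A/t_B = 565 × 13/55 = 7345/55 ≈ 133.55
B and C share a shaft → RPM_C = RPM_B
Stage 2: RPM_D = RPM_C × t_C/t_D = RPM_A × (t_A×t_C)/(t_B×t_D)
Overall ratio = (13×56)/(55×56) = 728/3080
RPM_D = 565 × 728/3080 = 411320/3080
≈ 133.55 RPM

133.55 RPM


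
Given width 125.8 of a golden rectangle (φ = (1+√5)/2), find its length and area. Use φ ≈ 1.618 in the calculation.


φ = (1 + √5) / 2 ≈ 1.618
Length = width × φ = 125.8 × 1.618 = 203.5444
≈ 203.54
Area = width × length = 125.8 × 203.5444 = 25605.88552 ≈ 25605.89
= Length: 203.54, Area: 25605.89

Length: 203.54, Area: 25605.89


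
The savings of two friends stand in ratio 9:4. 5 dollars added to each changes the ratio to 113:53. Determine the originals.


Let A = 9k, B = 4k.
(9k + 5) / (4k + 5) = 113/53
Cross-multiply: 53(9k + 5) = 113(4k + 5)
477k + 265 = 452k + 565
477k - 452k = 565 - 265
25k = 300
k = 300/25 = 12
A = 9×12 = 108, B = 4×12 = 48
= A = 108, B = 48

A = 108, B = 48


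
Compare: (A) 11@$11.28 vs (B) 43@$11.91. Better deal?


Deal A: $11.28/11 = $1.0255/unit
Deal B: $11.91/43 = $0.2770/unit
B is cheaper per unit
= Deal B

Deal B


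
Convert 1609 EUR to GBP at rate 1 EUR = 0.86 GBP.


Amount × rate = 1609 × 0.86
= 1383.74 GBP

1383.74 GBP


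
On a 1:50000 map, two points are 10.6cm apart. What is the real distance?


Real distance = map distance × scale
= 10.6cm × 50000
= 530000 cm = 5300.0 m
= 5.300 km

5.300 km


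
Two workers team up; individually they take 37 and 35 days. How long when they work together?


Rate of A = 1/37 per day
Rate of B = 1/35 per day
Combined rate = 1/37 + 1/35 = 72/1295 ≈ 0.0556 per day
Days = 1 / combined rate = 1295/72
≈ 17.99 days

17.99 days


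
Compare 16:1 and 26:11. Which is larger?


16/1 = 16.0000
26/11 = 2.3636
16.0000 > 2.3636, so 16:1 is greater
= 16:1

16:1


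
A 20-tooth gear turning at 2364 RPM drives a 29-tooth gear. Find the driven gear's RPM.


Gear ratio = 20:29 = 20:29
RPM_B = RPM_A × (teeth_A / teeth_B)
= 2364 × (20/29)
= 1630.3 RPM

1630.3 RPM


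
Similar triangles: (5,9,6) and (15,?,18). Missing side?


Scale factor = 15/5 = 3
Missing side = 9 × 3
= 27.0

27.0


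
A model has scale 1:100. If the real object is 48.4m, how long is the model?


Model size = real / scale
= 48.4 / 100
= 0.4840 m

0.4840 m


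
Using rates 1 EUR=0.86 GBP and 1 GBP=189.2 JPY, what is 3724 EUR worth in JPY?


Step 1: 3724 EUR × 0.86 = 3202.64 GBP
Step 2: 3202.64 GBP × 189.2 = 605939.49 JPY
Implied rate EUR→JPY = 0.86 × 189.2 = 162.7120
= 605939.49 JPY

605939.49 JPY


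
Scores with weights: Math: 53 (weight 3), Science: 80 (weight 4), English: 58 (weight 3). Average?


Numerator = 53×3 + 80×4 + 58×3
= 159 + 320 + 174
= 653
Total weight = 10
Weighted avg = 653/10
= 65.30

65.30


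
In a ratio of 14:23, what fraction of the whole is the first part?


Total parts = 14 + 23 = 37
First part: 14/37 = 14/37
= 14/37

14/37


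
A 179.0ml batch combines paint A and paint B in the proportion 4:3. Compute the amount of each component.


Total parts = 4 + 3 = 7
paint A: 179.0 × 4/7 = 102.3ml
paint B: 179.0 × 3/7 = 76.7ml
= 102.3ml and 76.7ml

102.3ml and 76.7ml


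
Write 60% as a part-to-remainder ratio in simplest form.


60% means 60 parts out of 100; remainder = 40
Part : remainder = 60:40
GCD = 20
= 3:2

3:2


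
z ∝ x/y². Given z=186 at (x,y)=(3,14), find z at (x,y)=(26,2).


z = k·x/y²
Solve for k using the known point: k = z·y²/x = 186×196/3 = 36456/3 = 12152.0000
Now evaluate at x=26, y=2:
z = k × 26 / 4 = (36456 × 26) / (3 × 4) = 947856/12
= 78988.0000

78988.0000


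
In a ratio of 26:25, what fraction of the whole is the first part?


Total parts = 26 + 25 = 51
First part: 26/51 = 26/51
= 26/51

26/51


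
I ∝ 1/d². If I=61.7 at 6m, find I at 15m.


I₁d₁² = I₂d₂²
I₂ = I₁ × (d₁/d₂)²
= 61.7 × (6/15)²
= 61.7 × 36/225
= 2221.2/225
= 9.8720

9.8720


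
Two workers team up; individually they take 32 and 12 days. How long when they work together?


Rate of A = 1/32 per day
Rate of B = 1/12 per day
Combined rate = 1/32 + 1/12 = 44/384 ≈ 0.1146 per day
Days = 1 / combined rate = 384/44
≈ 8.73 days

8.73 days


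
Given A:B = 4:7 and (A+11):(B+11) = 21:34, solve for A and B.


Let A = 4k, B = 7k.
(4k + 11) / (7k + 11) = 21/34
Cross-multiply: 34(4k + 11) = 21(7k + 11)
136k + 374 = 147k + 231
136k - 147k = 231 - 374
-11k = -143
k = -143/-11 = 13
A = 4×13 = 52, B = 7×13 = 91
= A = 52, B = 91

A = 52, B = 91


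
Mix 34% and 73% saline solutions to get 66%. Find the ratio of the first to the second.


Let x parts of 34% mix with y parts of 73%.
34x + 73y = 66(x + y)
34x + 73y = 66x + 66y
x(34 - 66) = y(66 - 73)
x/y = (73 - 66)/(66 - 34) = 7/32
Simplify: 7:32
= 7:32

7:32


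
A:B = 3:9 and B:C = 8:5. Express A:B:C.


Match B: multiply A:B by 8 → 24:72
Multiply B:C by 9 → 72:45
Combined: 24:72:45
GCD = 3
= 8:24:15

8:24:15


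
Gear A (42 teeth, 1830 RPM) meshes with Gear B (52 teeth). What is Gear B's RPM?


Gear ratio = 42:52 = 21:26
RPM_B = RPM_A × (teeth_A / teeth_B)
= 1830 × (42/52)
= 1478.1 RPM

1478.1 RPM


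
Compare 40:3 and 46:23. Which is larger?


40/3 = 13.3333
46/23 = 2.0000
13.3333 > 2.0000, so 40:3 is greater
= 40:3

40:3


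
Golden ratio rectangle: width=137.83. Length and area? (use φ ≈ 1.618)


φ = (1 + √5) / 2 ≈ 1.618
Length = width × φ = 137.83 × 1.618 = 223.00894
≈ 223.01
Area = width × length = 137.83 × 223.00894 = 30737.3222002 ≈ 30737.32
= Length: 223.01, Area: 30737.32

Length: 223.01, Area: 30737.32


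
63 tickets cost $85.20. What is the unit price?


Unit rate = total / quantity
= 85.20 / 63
= $1.35 per unit

$1.35 per unit


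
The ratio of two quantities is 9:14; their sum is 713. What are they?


Let A = 9k, B = 14k.
9k + 14k = 713
23k = 713 → k = 713/23 = 31
A = 9×31 = 279, B = 14×31 = 434
= A = 279, B = 434

A = 279, B = 434


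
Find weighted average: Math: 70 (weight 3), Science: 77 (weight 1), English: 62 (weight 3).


Numerator = 70×3 + 77×1 + 62×3
= 210 + 77 + 186
= 473
Total weight = 7
Weighted avg = 473/7
= 67.57

67.57


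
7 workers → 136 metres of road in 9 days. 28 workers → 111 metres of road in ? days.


Days ∝ work / workers, so d₂ = d₁ × (m₁/m₂) × (w₂/w₁)
Workers factor (inverse): 7/28 = 0.2500
Work factor (direct): 111/136 ≈ 0.8162
d₂ = 9 × 7/28 × 111/136 = (9 × 7 × 111) / (28 × 136) = 6993/3808
≈ 1.84 days

1.84 days


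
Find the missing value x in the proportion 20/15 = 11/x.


Cross multiply: 20 × x = 15 × 11
20x = 165
x = 165 / 20
= 8.25

8.25


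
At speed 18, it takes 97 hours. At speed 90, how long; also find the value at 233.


Inverse proportion: x × y = constant
k = 18 × 97 = 1746
At x=90: k/90 = 19.40
At x=233: k/233 = 7.49
= 19.40 and 7.49

19.40 and 7.49


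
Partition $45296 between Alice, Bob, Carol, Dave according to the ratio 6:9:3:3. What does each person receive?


Total parts = 6 + 9 + 3 + 3 = 21
Alice: 45296 × 6/21 = 12941.71
Bob: 45296 × 9/21 = 19412.57
Carol: 45296 × 3/21 = 6470.86
Dave: 45296 × 3/21 = 6470.86
= Alice: $12941.71, Bob: $19412.57, Carol: $6470.86, Dave: $6470.86

Alice: $12941.71, Bob: $19412.57, Carol: $6470.86, Dave: $6470.86


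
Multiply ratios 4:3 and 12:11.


Compound ratio = (4×12) : (3×11)
= 48:33
GCD = 3
= 16:11

16:11


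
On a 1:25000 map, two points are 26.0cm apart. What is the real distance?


Real distance = map distance × scale
= 26.0cm × 25000
= 650000 cm = 6500.0 m
= 6.500 km

6.500 km


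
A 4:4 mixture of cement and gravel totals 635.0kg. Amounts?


Total parts = 4 + 4 = 8
cement: 635.0 × 4/8 = 317.5kg
gravel: 635.0 × 4/8 = 317.5kg
= 317.5kg and 317.5kg

317.5kg and 317.5kg


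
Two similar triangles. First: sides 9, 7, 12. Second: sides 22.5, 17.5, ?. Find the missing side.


Scale factor = 22.5/9 = 2.5
Missing side = 12 × 2.5
= 30.0

30.0


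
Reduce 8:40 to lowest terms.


GCD(8, 40) = 8
8/8 : 40/8
= 1:5

1:5


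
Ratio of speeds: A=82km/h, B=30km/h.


Ratio = 82:30
GCD = 2
Simplified = 41:15
Time ratio (same distance) = 15:41
Speed ratio = 41:15

41:15


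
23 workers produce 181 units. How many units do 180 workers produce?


Direct proportion: y/x = constant
k = 181/23 ≈ 7.8696
y₂ = k × 180 = 181 × 180 / 23 = 32580/23
≈ 1416.52

1416.52


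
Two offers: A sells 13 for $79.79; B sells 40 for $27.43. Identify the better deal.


Deal A: $79.79/13 = $6.1377/unit
Deal B: $27.43/40 = $0.6858/unit
B is cheaper per unit
= Deal B

Deal B


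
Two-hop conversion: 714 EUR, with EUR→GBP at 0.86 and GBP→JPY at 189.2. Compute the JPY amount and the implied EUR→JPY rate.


Step 1: 714 EUR × 0.86 = 614.04 GBP
Step 2: 614.04 GBP × 189.2 = 116176.37 JPY
Implied rate EUR→JPY = 0.86 × 189.2 = 162.7120
= 116176.37 JPY; implied rate 162.7120 JPY/EUR

116176.37 JPY; implied rate 162.7120 JPY/EUR


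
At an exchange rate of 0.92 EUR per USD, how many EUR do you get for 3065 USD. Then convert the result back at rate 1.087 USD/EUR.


Amount × rate = 3065 × 0.92 = 2819.80 EUR
Round-trip: 2819.80 × 1.087 = 3065.12 USD
= 2819.80 EUR, then 3065.12 USD

2819.80 EUR, then 3065.12 USD


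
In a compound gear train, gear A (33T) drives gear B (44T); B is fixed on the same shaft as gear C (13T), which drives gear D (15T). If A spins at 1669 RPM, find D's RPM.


Stage 1: RPM_B = RPM_A × t_A/t_B = 1669 × 33/44 = 55077/44 = 1251.75
B and C share a shaft → RPM_C = RPM_B
Stage 2: RPM_D = RPM_C × t_C/t_D = RPM_A × (t_A×t_C)/(t_B×t_D)
Overall ratio = (33×13)/(44×15) = 429/660
RPM_D = 1669 × 429/660 = 716001/660
= 1084.85 RPM

1084.85 RPM


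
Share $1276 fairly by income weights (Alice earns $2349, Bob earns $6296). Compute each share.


Total income = 2349 + 6296 = $8645
Alice: $1276 × 2349/8645 = $346.71
Bob: $1276 × 6296/8645 = $929.29
= Alice: $346.71, Bob: $929.29

Alice: $346.71, Bob: $929.29


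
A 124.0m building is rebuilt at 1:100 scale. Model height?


Model size = real / scale
= 124.0 / 100
= 1.2400 m

1.2400 m


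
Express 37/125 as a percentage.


Percentage = (part / whole) × 100
= (37 / 125) × 100
= 29.60%

29.60%


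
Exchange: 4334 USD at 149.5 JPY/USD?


Amount × rate = 4334 × 149.5
= 647933.00 JPY

647933.00 JPY


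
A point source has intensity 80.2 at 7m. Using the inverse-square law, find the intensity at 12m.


I₁d₁² = I₂d₂²
I₂ = I₁ × (d₁/d₂)²
= 80.2 × (7/12)²
= 80.2 × 49/144
= 3929.8/144
≈ 27.2903

27.2903


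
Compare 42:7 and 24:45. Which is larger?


42/7 = 6.0000
24/45 = 0.5333
6.0000 > 0.5333, so 42:7 is greater
= 42:7

42:7


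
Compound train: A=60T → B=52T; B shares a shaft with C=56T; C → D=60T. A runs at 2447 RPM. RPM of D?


Stage 1: RPM_B = RPM_A × t_A/t_B = 2447 × 60/52 = 146820/52 ≈ 2823.46
B and C share a shaft → RPM_C = RPM_B
Stage 2: RPM_D = RPM_C × t_C/t_D = RPM_A × (t_A×t_C)/(t_B×t_D)
Overall ratio = (60×56)/(52×60) = 3360/3120
RPM_D = 2447 × 3360/3120 = 8221920/3120
≈ 2635.23 RPM

2635.23 RPM


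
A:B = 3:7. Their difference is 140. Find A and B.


Let A = 3k, B = 7k.
7k - 3k = 140
4k = 140 → k = 140/4 = 35
A = 3×35 = 105, B = 7×35 = 245
= A = 105, B = 245

A = 105, B = 245


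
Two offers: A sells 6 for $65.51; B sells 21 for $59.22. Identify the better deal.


Deal A: $65.51/6 = $10.9183/unit
Deal B: $59.22/21 = $2.8200/unit
B is cheaper per unit
= Deal B

Deal B


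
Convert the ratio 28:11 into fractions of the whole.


Total parts = 28 + 11 = 39
First part: 28/39 = 28/39
Second part: 11/39 = 11/39
= 28/39 and 11/39

28/39 and 11/39


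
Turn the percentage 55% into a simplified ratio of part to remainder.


55% means 55 parts out of 100; remainder = 45
Part : remainder = 55:45
GCD = 5
= 11:9

11:9


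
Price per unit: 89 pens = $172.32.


Unit rate = total / quantity
= 172.32 / 89
= $1.94 per unit

$1.94 per unit


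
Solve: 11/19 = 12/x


Cross multiply: 11 × x = 19 × 12
11x = 228
x = 228 / 11
= 20.73

20.73


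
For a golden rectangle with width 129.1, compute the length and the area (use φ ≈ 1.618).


φ = (1 + √5) / 2 ≈ 1.618
Length = width × φ = 129.1 × 1.618 = 208.8838
≈ 208.88
Area = width × length = 129.1 × 208.8838 = 26966.89858 ≈ 26966.90
= Length: 208.88, Area: 26966.90

Length: 208.88, Area: 26966.90


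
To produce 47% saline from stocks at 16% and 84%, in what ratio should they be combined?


Let x parts of 16% mix with y parts of 84%.
16x + 84y = 47(x + y)
16x + 84y = 47x + 47y
x(16 - 47) = y(47 - 84)
x/y = (84 - 47)/(47 - 16) = 37/31
Simplify: 37:31
= 37:31

37:31


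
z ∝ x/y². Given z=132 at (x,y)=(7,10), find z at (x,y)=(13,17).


z = k·x/y²
Solve for k using the known point: k = z·y²/x = 132×100/7 = 13200/7 ≈ 1885.7143
Now evaluate at x=13, y=17:
z = k × 13 / 289 = (13200 × 13) / (7 × 289) = 171600/2023
≈ 84.8245

84.8245


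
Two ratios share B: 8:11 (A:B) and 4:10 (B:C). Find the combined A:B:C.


Match B: multiply A:B by 4 → 32:44
Multiply B:C by 11 → 44:110
Combined: 32:44:110
GCD = 2
= 16:22:55

16:22:55


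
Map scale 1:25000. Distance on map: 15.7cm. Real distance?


Real distance = map distance × scale
= 15.7cm × 25000
= 392500 cm = 3925.0 m
= 3.925 km

3.925 km


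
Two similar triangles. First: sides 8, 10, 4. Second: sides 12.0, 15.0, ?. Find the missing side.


Scale factor = 12.0/8 = 1.5
Missing side = 4 × 1.5
= 6.0

6.0


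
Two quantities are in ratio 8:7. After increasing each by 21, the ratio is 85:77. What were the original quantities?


Let A = 8k, B = 7k.
(8k + 21) / (7k + 21) = 85/77
Cross-multiply: 77(8k + 21) = 85(7k + 21)
616k + 1617 = 595k + 1785
616k - 595k = 1785 - 1617
21k = 168
k = 168/21 = 8
A = 8×8 = 64, B = 7×8 = 56
= A = 64, B = 56

A = 64, B = 56


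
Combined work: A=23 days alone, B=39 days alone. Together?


Rate of A = 1/23 per day
Rate of B = 1/39 per day
Combined rate = 1/23 + 1/39 = 62/897 ≈ 0.0691 per day
Days = 1 / combined rate = 897/62
≈ 14.47 days

14.47 days


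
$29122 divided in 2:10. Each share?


Total parts = 2 + 10 = 12
Part 1: 29122 × 2/12 = 4853.67
Part 2: 29122 × 10/12 = 24268.33
= Part 1: $4853.67, Part 2: $24268.33

Part 1: $4853.67, Part 2: $24268.33


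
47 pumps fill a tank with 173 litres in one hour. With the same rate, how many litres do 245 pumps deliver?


Direct proportion: y/x = constant
k = 173/47 ≈ 3.6809
y₂ = k × 245 = 173 × 245 / 47 = 42385/47
≈ 901.81

901.81


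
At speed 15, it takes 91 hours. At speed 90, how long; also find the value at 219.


Inverse proportion: x × y = constant
k = 15 × 91 = 1365
At x=90: k/90 = 15.17
At x=219: k/219 = 6.23
= 15.17 and 6.23

15.17 and 6.23


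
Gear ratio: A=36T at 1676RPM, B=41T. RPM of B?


Gear ratio = 36:41 = 36:41
RPM_B = RPM_A × (teeth_A / teeth_B)
= 1676 × (36/41)
= 1471.6 RPM

1471.6 RPM


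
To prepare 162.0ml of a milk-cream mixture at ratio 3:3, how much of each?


Total parts = 3 + 3 = 6
milk: 162.0 × 3/6 = 81.0ml
cream: 162.0 × 3/6 = 81.0ml
= 81.0ml and 81.0ml

81.0ml and 81.0ml


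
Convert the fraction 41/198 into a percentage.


Percentage = (part / whole) × 100
= (41 / 198) × 100
≈ 20.71%

20.71%


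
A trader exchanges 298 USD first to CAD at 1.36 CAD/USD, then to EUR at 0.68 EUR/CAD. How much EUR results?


Step 1: 298 USD × 1.36 = 405.28 CAD
Step 2: 405.28 CAD × 0.68 = 275.59 EUR
Implied rate USD→EUR = 1.36 × 0.68 = 0.9248
= 275.59 EUR

275.59 EUR


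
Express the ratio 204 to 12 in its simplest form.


GCD(204, 12) = 12
204/12 : 12/12
= 17:1

17:1


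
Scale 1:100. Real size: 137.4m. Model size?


Model size = real / scale
= 137.4 / 100
= 1.3740 m

1.3740 m


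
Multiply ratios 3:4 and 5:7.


Compound ratio = (3×5) : (4×7)
= 15:28
GCD = 1
= 15:28

15:28


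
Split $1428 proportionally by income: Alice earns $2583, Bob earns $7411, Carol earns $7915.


Total income = 2583 + 7411 + 7915 = $17909
Alice: $1428 × 2583/17909 = $205.96
Bob: $1428 × 7411/17909 = $590.93
Carol: $1428 × 7915/17909 = $631.11
= Alice: $205.96, Bob: $590.93, Carol: $631.11

Alice: $205.96, Bob: $590.93, Carol: $631.11


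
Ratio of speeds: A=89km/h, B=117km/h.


Ratio = 89:117
GCD = 1
Simplified = 89:117
Time ratio (same distance) = 117:89
Speed ratio = 89:117

89:117


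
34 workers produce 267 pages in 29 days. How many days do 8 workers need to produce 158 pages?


Days ∝ work / workers, so d₂ = d₁ × (m₁/m₂) × (w₂/w₁)
Workers factor (inverse): 34/8 = 4.2500
Work factor (direct): 158/267 ≈ 0.5918
d₂ = 29 × 34/8 × 158/267 = (29 × 34 × 158) / (8 × 267) = 155788/2136
≈ 72.93 days

72.93 days


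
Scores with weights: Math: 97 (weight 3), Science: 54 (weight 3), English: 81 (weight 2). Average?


Numerator = 97×3 + 54×3 + 81×2
= 291 + 162 + 162
= 615
Total weight = 8
Weighted avg = 615/8
= 76.88

76.88


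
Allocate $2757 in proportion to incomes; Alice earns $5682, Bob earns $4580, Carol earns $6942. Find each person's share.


Total income = 5682 + 4580 + 6942 = $17204
Alice: $2757 × 5682/17204 = $910.56
Bob: $2757 × 4580/17204 = $733.96
Carol: $2757 × 6942/17204 = $1112.48
= Alice: $910.56, Bob: $733.96, Carol: $1112.48

Alice: $910.56, Bob: $733.96, Carol: $1112.48


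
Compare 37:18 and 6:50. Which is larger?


37/18 = 2.0556
6/50 = 0.1200
2.0556 > 0.1200, so 37:18 is greater
= 37:18

37:18


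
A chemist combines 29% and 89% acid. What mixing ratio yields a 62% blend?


Let x parts of 29% mix with y parts of 89%.
29x + 89y = 62(x + y)
29x + 89y = 62x + 62y
x(29 - 62) = y(62 - 89)
x/y = (89 - 62)/(62 - 29) = 27/33
Simplify: 9:11
= 9:11

9:11


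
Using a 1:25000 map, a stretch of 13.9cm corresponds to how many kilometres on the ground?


Real distance = map distance × scale
= 13.9cm × 25000
= 347500 cm = 3475.0 m
= 3.475 km

3.475 km


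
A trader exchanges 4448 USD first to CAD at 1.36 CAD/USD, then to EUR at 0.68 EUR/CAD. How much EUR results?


Step 1: 4448 USD × 1.36 = 6049.28 CAD
Step 2: 6049.28 CAD × 0.68 = 4113.51 EUR
Implied rate USD→EUR = 1.36 × 0.68 = 0.9248
= 4113.51 EUR

4113.51 EUR


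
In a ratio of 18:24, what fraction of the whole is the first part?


Total parts = 18 + 24 = 42
First part: 18/42 = 3/7
= 3/7

3/7


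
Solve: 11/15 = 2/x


Cross multiply: 11 × x = 15 × 2
11x = 30
x = 30 / 11
= 2.73

2.73


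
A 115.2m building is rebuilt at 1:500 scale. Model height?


Model size = real / scale
= 115.2 / 500
= 0.2304 m

0.2304 m


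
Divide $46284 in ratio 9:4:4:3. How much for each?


Total parts = 9 + 4 + 4 + 3 = 20
Part 1: 46284 × 9/20 = 20827.80
Part 2: 46284 × 4/20 = 9256.80
Part 3: 46284 × 4/20 = 9256.80
Part 4: 46284 × 3/20 = 6942.60
= Part 1: $20827.80, Part 2: $9256.80, Part 3: $9256.80, Part 4: $6942.60

Part 1: $20827.80, Part 2: $9256.80, Part 3: $9256.80, Part 4: $6942.60


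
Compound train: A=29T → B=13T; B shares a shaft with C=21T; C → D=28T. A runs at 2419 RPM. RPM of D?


Stage 1: RPM_B = RPM_A × t_A/t_B = 2419 × 29/13 = 70151/13 ≈ 5396.23
B and C share a shaft → RPM_C = RPM_B
Stage 2: RPM_D = RPM_C × t_C/t_D = RPM_A × (t_A×t_C)/(t_B×t_D)
Overall ratio = (29×21)/(13×28) = 609/364
RPM_D = 2419 × 609/364 = 1473171/364
≈ 4047.17 RPM

4047.17 RPM


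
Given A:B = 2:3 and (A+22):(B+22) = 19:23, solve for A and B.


Let A = 2k, B = 3k.
(2k + 22) / (3k + 22) = 19/23
Cross-multiply: 23(2k + 22) = 19(3k + 22)
46k + 506 = 57k + 418
46k - 57k = 418 - 506
-11k = -88
k = -88/-11 = 8
A = 2×8 = 16, B = 3×8 = 24
= A = 16, B = 24

A = 16, B = 24


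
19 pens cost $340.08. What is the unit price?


Unit rate = total / quantity
= 340.08 / 19
= $17.90 per unit

$17.90 per unit


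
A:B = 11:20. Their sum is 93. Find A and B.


Let A = 11k, B = 20k.
11k + 20k = 93
31k = 93 → k = 93/31 = 3
A = 11×3 = 33, B = 20×3 = 60
= A = 33, B = 60

A = 33, B = 60


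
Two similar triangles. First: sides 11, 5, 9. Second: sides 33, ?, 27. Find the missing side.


Scale factor = 33/11 = 3
Missing side = 5 × 3
= 15.0

15.0


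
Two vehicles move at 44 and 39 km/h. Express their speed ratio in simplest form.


Ratio = 44:39
GCD = 1
Simplified = 44:39
Time ratio (same distance) = 39:44
Speed ratio = 44:39

44:39


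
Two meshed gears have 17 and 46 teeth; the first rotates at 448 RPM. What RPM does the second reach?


Gear ratio = 17:46 = 17:46
RPM_B = RPM_A × (teeth_A / teeth_B)
= 448 × (17/46)
= 165.6 RPM

165.6 RPM


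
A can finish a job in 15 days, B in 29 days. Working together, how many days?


Rate of A = 1/15 per day
Rate of B = 1/29 per day
Combined rate = 1/15 + 1/29 = 44/435 ≈ 0.1011 per day
Days = 1 / combined rate = 435/44
≈ 9.89 days

9.89 days


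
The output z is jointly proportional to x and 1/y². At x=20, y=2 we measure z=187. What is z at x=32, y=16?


z = k·x/y²
Solve for k using the known point: k = z·y²/x = 187×4/20 = 748/20 = 37.4000
Now evaluate at x=32, y=16:
z = k × 32 / 256 = (748 × 32) / (20 × 256) = 23936/5120
= 4.6750

4.6750


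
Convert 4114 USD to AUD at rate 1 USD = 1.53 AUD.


Amount × rate = 4114 × 1.53
= 6294.42 AUD

6294.42 AUD


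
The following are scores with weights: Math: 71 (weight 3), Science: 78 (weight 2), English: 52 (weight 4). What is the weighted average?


Numerator = 71×3 + 78×2 + 52×4
= 213 + 156 + 208
= 577
Total weight = 9
Weighted avg = 577/9
= 64.11

64.11


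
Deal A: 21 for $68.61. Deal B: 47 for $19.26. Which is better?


Deal A: $68.61/21 = $3.2671/unit
Deal B: $19.26/47 = $0.4098/unit
B is cheaper per unit
= Deal B

Deal B


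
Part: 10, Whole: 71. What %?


Percentage = (part / whole) × 100
= (10 / 71) × 100
≈ 14.08%

14.08%


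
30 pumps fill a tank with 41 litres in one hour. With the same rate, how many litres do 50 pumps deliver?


Direct proportion: y/x = constant
k = 41/30 ≈ 1.3667
y₂ = k × 50 = 41 × 50 / 30 = 2050/30
≈ 68.33

68.33


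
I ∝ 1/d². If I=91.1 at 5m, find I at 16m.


I₁d₁² = I₂d₂²
I₂ = I₁ × (d₁/d₂)²
= 91.1 × (5/16)²
= 91.1 × 25/256
= 2277.5/256
≈ 8.8965

8.8965


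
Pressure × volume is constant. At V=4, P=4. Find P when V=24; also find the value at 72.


Inverse proportion: x × y = constant
k = 4 × 4 = 16
At x=24: k/24 = 0.67
At x=72: k/72 = 0.22
= 0.67 and 0.22

0.67 and 0.22


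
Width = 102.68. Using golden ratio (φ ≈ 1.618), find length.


φ = (1 + √5) / 2 ≈ 1.618
Length = width × φ = 102.68 × 1.618 = 166.13624
≈ 166.14

166.14


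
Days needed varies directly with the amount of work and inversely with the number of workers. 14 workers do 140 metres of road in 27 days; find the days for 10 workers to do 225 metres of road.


Days ∝ work / workers, so d₂ = d₁ × (m₁/m₂) × (w₂/w₁)
Workers factor (inverse): 14/10 = 1.4000
Work factor (direct): 225/140 ≈ 1.6071
d₂ = 27 × 14/10 × 225/140 = (27 × 14 × 225) / (10 × 140) = 85050/1400
= 60.75 days

60.75 days


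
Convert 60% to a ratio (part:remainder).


60% means 60 parts out of 100; remainder = 40
Part : remainder = 60:40
GCD = 20
= 3:2

3:2


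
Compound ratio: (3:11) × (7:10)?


Compound ratio = (3×7) : (11×10)
= 21:110
GCD = 1
= 21:110

21:110


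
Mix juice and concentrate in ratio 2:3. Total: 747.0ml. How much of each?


Total parts = 2 + 3 = 5
juice: 747.0 × 2/5 = 298.8ml
concentrate: 747.0 × 3/5 = 448.2ml
= 298.8ml and 448.2ml

298.8ml and 448.2ml


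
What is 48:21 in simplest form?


GCD(48, 21) = 3
48/3 : 21/3
= 16:7

16:7


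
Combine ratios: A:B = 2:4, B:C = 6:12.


Match B: multiply A:B by 6 → 12:24
Multiply B:C by 4 → 24:48
Combined: 12:24:48
GCD = 12
= 1:2:4

1:2:4


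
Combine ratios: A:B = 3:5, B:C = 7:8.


Match B: multiply A:B by 7 → 21:35
Multiply B:C by 5 → 35:40
Combined: 21:35:40
GCD = 1
= 21:35:40

21:35:40


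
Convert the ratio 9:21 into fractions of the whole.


Total parts = 9 + 21 = 30
First part: 9/30 = 3/10
Second part: 21/30 = 7/10
= 3/10 and 7/10

3/10 and 7/10


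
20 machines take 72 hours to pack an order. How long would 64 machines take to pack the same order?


Inverse proportion: x × y = constant
k = 20 × 72 = 1440
y₂ = k / 64 = 1440 / 64
= 22.50

22.50


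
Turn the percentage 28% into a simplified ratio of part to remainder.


28% means 28 parts out of 100; remainder = 72
Part : remainder = 28:72
GCD = 4
= 7:18

7:18


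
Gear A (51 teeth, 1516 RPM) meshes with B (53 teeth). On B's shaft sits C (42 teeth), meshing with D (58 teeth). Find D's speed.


Stage 1: RPM_B = RPM_A × t_A/t_B = 1516 × 51/53 = 77316/53 ≈ 1458.79
B and C share a shaft → RPM_C = RPM_B
Stage 2: RPM_D = RPM_C × t_C/t_D = RPM_A × (t_A×t_C)/(t_B×t_D)
Overall ratio = (51×42)/(53×58) = 2142/3074
RPM_D = 1516 × 2142/3074 = 3247272/3074
≈ 1056.37 RPM

1056.37 RPM


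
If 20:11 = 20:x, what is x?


Cross multiply: 20 × x = 11 × 20
20x = 220
x = 220 / 20
= 11.00

11.00


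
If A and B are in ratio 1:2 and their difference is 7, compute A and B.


Let A = 1k, B = 2k.
2k - 1k = 7
1k = 7 → k = 7/1 = 7
A = 1×7 = 7, B = 2×7 = 14
= A = 7, B = 14

A = 7, B = 14


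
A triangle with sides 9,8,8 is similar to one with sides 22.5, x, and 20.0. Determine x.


Scale factor = 22.5/9 = 2.5
Missing side = 8 × 2.5
= 20.0

20.0


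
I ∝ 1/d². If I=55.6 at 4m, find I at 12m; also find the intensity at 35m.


I₁d₁² = I₂d₂²
I at 12m = 55.6 × (4/12)² = 55.6 × 16/144 = 889.6/144 ≈ 6.1778
I at 35m = 55.6 × (4/35)² = 55.6 × 16/1225 = 889.6/1225 ≈ 0.7262
= 6.1778 and 0.7262

6.1778 and 0.7262


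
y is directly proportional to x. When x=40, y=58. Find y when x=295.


Direct proportion: y/x = constant
k = 58/40 = 1.4500
y₂ = k × 295 = 58 × 295 / 40 = 17110/40
= 427.75

427.75


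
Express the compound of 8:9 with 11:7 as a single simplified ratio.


Compound ratio = (8×11) : (9×7)
= 88:63
GCD = 1
= 88:63

88:63


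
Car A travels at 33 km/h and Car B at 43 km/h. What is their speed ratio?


Ratio = 33:43
GCD = 1
Simplified = 33:43
Time ratio (same distance) = 43:33
Speed ratio = 33:43

33:43


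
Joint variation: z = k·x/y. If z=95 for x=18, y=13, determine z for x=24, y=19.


z = k·x/y
Solve for k using the known point: k = z·y/x = 95×13/18 = 1235/18 ≈ 68.6111
Now evaluate at x=24, y=19:
z = k × 24 / 19 = (1235 × 24) / (18 × 19) = 29640/342
≈ 86.6667

86.6667


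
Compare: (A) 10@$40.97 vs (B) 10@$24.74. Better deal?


Deal A: $40.97/10 = $4.0970/unit
Deal B: $24.74/10 = $2.4740/unit
B is cheaper per unit
= Deal B

Deal B


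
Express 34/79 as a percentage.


Percentage = (part / whole) × 100
= (34 / 79) × 100
≈ 43.04%

43.04%


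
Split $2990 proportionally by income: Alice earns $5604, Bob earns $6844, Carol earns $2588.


Total income = 5604 + 6844 + 2588 = $15036
Alice: $2990 × 5604/15036 = $1114.39
Bob: $2990 × 6844/15036 = $1360.97
Carol: $2990 × 2588/15036 = $514.64
= Alice: $1114.39, Bob: $1360.97, Carol: $514.64

Alice: $1114.39, Bob: $1360.97, Carol: $514.64


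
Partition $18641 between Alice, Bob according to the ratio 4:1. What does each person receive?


Total parts = 4 + 1 = 5
Alice: 18641 × 4/5 = 14912.80
Bob: 18641 × 1/5 = 3728.20
= Alice: $14912.80, Bob: $3728.20

Alice: $14912.80, Bob: $3728.20


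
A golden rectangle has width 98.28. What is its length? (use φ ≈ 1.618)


φ = (1 + √5) / 2 ≈ 1.618
Length = width × φ = 98.28 × 1.618 = 159.01704
≈ 159.02

159.02


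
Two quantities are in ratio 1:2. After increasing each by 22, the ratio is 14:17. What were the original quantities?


Let A = 1k, B = 2k.
(1k + 22) / (2k + 22) = 14/17
Cross-multiply: 17(1k + 22) = 14(2k + 22)
17k + 374 = 28k + 308
17k - 28k = 308 - 374
-11k = -66
k = -66/-11 = 6
A = 1×6 = 6, B = 2×6 = 12
= A = 6, B = 12

A = 6, B = 12


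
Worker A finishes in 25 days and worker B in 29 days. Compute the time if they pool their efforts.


Rate of A = 1/25 per day
Rate of B = 1/29 per day
Combined rate = 1/25 + 1/29 = 54/725 ≈ 0.0745 per day
Days = 1 / combined rate = 725/54
≈ 13.43 days

13.43 days


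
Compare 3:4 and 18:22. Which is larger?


3/4 = 0.7500
18/22 = 0.8182
0.7500 < 0.8182, so 3:4 is less
= 18:22

18:22


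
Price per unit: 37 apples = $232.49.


Unit rate = total / quantity
= 232.49 / 37
= $6.28 per unit

$6.28 per unit


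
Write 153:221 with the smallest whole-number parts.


GCD(153, 221) = 17
153/17 : 221/17
= 9:13

9:13


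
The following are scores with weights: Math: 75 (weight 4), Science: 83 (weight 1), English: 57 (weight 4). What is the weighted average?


Numerator = 75×4 + 83×1 + 57×4
= 300 + 83 + 228
= 611
Total weight = 9
Weighted avg = 611/9
= 67.89

67.89


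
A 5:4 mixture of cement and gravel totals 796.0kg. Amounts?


Total parts = 5 + 4 = 9
cement: 796.0 × 5/9 = 442.2kg
gravel: 796.0 × 4/9 = 353.8kg
= 442.2kg and 353.8kg

442.2kg and 353.8kg


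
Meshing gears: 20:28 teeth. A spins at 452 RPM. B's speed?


Gear ratio = 20:28 = 5:7
RPM_B = RPM_A × (teeth_A / teeth_B)
= 452 × (20/28)
= 322.9 RPM

322.9 RPM


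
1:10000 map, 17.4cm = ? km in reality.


Real distance = map distance × scale
= 17.4cm × 10000
= 174000 cm = 1740.0 m
= 1.740 km

1.740 km


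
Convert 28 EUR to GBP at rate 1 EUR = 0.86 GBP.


Amount × rate = 28 × 0.86
= 24.08 GBP

24.08 GBP


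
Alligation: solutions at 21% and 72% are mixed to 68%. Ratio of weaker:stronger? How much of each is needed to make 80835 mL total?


Let x parts of 21% mix with y parts of 72%.
21x + 72y = 68(x + y)
21x + 72y = 68x + 68y
x(21 - 68) = y(68 - 72)
x/y = (72 - 68)/(68 - 21) = 4/47
Simplify: 4:47
Total parts = 51; one part = 80835/51 = 1585.00 mL
21% solution: 4×1585.00 = 6340.00 mL
72% solution: 47×1585.00 = 74495.00 mL
= ratio 4:47; 6340.00 mL and 74495.00 mL

ratio 4:47; 6340.00 mL and 74495.00 mL


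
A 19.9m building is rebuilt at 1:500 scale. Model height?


Model size = real / scale
= 19.9 / 500
= 0.0398 m

0.0398 m


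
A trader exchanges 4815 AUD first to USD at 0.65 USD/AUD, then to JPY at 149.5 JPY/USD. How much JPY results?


Step 1: 4815 AUD × 0.65 = 3129.75 USD
Step 2: 3129.75 USD × 149.5 = 467897.63 JPY
Implied rate AUD→JPY = 0.65 × 149.5 = 97.1750
= 467897.63 JPY

467897.63 JPY


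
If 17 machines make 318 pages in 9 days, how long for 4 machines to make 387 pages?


Days ∝ work / workers, so d₂ = d₁ × (m₁/m₂) × (w₂/w₁)
Workers factor (inverse): 17/4 = 4.2500
Work factor (direct): 387/318 ≈ 1.2170
d₂ = 9 × 17/4 × 387/318 = (9 × 17 × 387) / (4 × 318) = 59211/1272
≈ 46.55 days

46.55 days


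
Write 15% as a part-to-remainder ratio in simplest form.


15% means 15 parts out of 100; remainder = 85
Part : remainder = 15:85
GCD = 5
= 3:17

3:17


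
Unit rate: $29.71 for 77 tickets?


Unit rate = total / quantity
= 29.71 / 77
= $0.39 per unit

$0.39 per unit


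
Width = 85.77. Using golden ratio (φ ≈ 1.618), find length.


φ = (1 + √5) / 2 ≈ 1.618
Length = width × φ = 85.77 × 1.618 = 138.77586
≈ 138.78

138.78


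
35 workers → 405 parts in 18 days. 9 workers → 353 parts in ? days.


Days ∝ work / workers, so d₂ = d₁ × (m₁/m₂) × (w₂/w₁)
Workers factor (inverse): 35/9 ≈ 3.8889
Work factor (direct): 353/405 ≈ 0.8716
d₂ = 18 × 35/9 × 353/405 = (18 × 35 × 353) / (9 × 405) = 222390/3645
≈ 61.01 days

61.01 days


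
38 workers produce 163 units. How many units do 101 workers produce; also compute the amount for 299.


Direct proportion: y/x = constant
k = 163/38 ≈ 4.2895
y at x=101: k × 101 = 163 × 101 / 38 = 16463/38 ≈ 433.24
y at x=299: k × 299 = 163 × 299 / 38 = 48737/38 ≈ 1282.55
= 433.24 and 1282.55

433.24 and 1282.55


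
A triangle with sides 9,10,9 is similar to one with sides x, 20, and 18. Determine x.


Scale factor = 20/10 = 2
Missing side = 9 × 2
= 18.0

18.0


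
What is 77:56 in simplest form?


GCD(77, 56) = 7
77/7 : 56/7
= 11:8

11:8


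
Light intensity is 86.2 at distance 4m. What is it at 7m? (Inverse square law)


I₁d₁² = I₂d₂²
I₂ = I₁ × (d₁/d₂)²
= 86.2 × (4/7)²
= 86.2 × 16/49
= 1379.2/49
≈ 28.1469

28.1469


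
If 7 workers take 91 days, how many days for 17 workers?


Inverse proportion: x × y = constant
k = 7 × 91 = 637
y₂ = k / 17 = 637 / 17
= 37.47

37.47


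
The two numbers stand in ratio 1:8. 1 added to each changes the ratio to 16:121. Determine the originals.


Let A = 1k, B = 8k.
(1k + 1) / (8k + 1) = 16/121
Cross-multiply: 121(1k + 1) = 16(8k + 1)
121k + 121 = 128k + 16
121k - 128k = 16 - 121
-7k = -105
k = -105/-7 = 15
A = 1×15 = 15, B = 8×15 = 120
= A = 15, B = 120

A = 15, B = 120


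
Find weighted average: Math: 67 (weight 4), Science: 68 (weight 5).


Numerator = 67×4 + 68×5
= 268 + 340
= 608
Total weight = 9
Weighted avg = 608/9
= 67.56

67.56


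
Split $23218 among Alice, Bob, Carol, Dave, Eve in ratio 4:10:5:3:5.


Total parts = 4 + 10 + 5 + 3 + 5 = 27
Alice: 23218 × 4/27 = 3439.70
Bob: 23218 × 10/27 = 8599.26
Carol: 23218 × 5/27 = 4299.63
Dave: 23218 × 3/27 = 2579.78
Eve: 23218 × 5/27 = 4299.63
= Alice: $3439.70, Bob: $8599.26, Carol: $4299.63, Dave: $2579.78, Eve: $4299.63

Alice: $3439.70, Bob: $8599.26, Carol: $4299.63, Dave: $2579.78, Eve: $4299.63


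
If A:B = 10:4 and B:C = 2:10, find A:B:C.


Match B: multiply A:B by 2 → 20:8
Multiply B:C by 4 → 8:40
Combined: 20:8:40
GCD = 4
= 5:2:10

5:2:10


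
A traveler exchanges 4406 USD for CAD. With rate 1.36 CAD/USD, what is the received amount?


Amount × rate = 4406 × 1.36
= 5992.16 CAD

5992.16 CAD


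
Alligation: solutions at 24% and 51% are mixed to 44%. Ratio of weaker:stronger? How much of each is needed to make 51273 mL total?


Let x parts of 24% mix with y parts of 51%.
24x + 51y = 44(x + y)
24x + 51y = 44x + 44y
x(24 - 44) = y(44 - 51)
x/y = (51 - 44)/(44 - 24) = 7/20
Simplify: 7:20
Total parts = 27; one part = 51273/27 = 1899.00 mL
24% solution: 7×1899.00 = 13293.00 mL
51% solution: 20×1899.00 = 37980.00 mL
= ratio 7:20; 13293.00 mL and 37980.00 mL

ratio 7:20; 13293.00 mL and 37980.00 mL


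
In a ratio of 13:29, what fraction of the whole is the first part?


Total parts = 13 + 29 = 42
First part: 13/42 = 13/42
= 13/42

13/42


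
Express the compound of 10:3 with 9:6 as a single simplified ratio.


Compound ratio = (10×9) : (3×6)
= 90:18
GCD = 18
= 5:1

5:1


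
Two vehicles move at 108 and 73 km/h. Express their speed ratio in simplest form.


Ratio = 108:73
GCD = 1
Simplified = 108:73
Time ratio (same distance) = 73:108
Speed ratio = 108:73

108:73


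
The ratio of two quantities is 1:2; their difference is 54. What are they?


Let A = 1k, B = 2k.
2k - 1k = 54
1k = 54 → k = 54/1 = 54
A = 1×54 = 54, B = 2×54 = 108
= A = 54, B = 108

A = 54, B = 108


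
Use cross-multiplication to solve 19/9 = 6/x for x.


Cross multiply: 19 × x = 9 × 6
19x = 54
x = 54 / 19
= 2.84

2.84


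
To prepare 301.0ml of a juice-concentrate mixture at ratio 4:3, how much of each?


Total parts = 4 + 3 = 7
juice: 301.0 × 4/7 = 172.0ml
concentrate: 301.0 × 3/7 = 129.0ml
= 172.0ml and 129.0ml

172.0ml and 129.0ml


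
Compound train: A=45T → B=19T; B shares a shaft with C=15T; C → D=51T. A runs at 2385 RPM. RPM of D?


Stage 1: RPM_B = RPM_A × t_A/t_B = 2385 × 45/19 = 107325/19 ≈ 5648.68
B and C share a shaft → RPM_C = RPM_B
Stage 2: RPM_D = RPM_C × t_C/t_D = RPM_A × (t_A×t_C)/(t_B×t_D)
Overall ratio = (45×15)/(19×51) = 675/969
RPM_D = 2385 × 675/969 = 1609875/969
≈ 1661.38 RPM

1661.38 RPM


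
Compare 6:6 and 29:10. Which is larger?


6/6 = 1.0000
29/10 = 2.9000
1.0000 < 2.9000, so 6:6 is less
= 29:10

29:10


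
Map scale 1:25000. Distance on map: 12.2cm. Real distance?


Real distance = map distance × scale
= 12.2cm × 25000
= 305000 cm = 3050.0 m
= 3.050 km

3.050 km


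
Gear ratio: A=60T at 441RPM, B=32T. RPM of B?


Gear ratio = 60:32 = 15:8
RPM_B = RPM_A × (teeth_A / teeth_B)
= 441 × (60/32)
= 826.9 RPM

826.9 RPM


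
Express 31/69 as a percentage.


Percentage = (part / whole) × 100
= (31 / 69) × 100
≈ 44.93%

44.93%


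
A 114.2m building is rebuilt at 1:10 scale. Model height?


Model size = real / scale
= 114.2 / 10
= 11.4200 m

11.4200 m


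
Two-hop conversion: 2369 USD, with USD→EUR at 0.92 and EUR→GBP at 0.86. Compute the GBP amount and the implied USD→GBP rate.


Step 1: 2369 USD × 0.92 = 2179.48 EUR
Step 2: 2179.48 EUR × 0.86 = 1874.35 GBP
Implied rate USD→GBP = 0.92 × 0.86 = 0.7912
= 1874.35 GBP; implied rate 0.7912 GBP/USD

1874.35 GBP; implied rate 0.7912 GBP/USD
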